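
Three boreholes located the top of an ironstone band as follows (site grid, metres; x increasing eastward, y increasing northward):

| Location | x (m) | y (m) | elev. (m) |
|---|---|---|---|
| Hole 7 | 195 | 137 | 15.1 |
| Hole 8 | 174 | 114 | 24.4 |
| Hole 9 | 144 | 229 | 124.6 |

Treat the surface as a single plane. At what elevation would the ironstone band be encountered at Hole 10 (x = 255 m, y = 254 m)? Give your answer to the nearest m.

19 m

Let the plane be z = a·x + b·y + c.
Hole 8−Hole 7: −21a − 23b = 9.3;  Hole 9−Hole 7: −51a + 92b = 109.5.
Solving gives a = −1.08667, b = 0.58783.
Then c = 15.1 − a·195 − b·137 = 146.47.
At (255, 254): z = −277.1 + 149.3 + 146.47 = 18.7 m.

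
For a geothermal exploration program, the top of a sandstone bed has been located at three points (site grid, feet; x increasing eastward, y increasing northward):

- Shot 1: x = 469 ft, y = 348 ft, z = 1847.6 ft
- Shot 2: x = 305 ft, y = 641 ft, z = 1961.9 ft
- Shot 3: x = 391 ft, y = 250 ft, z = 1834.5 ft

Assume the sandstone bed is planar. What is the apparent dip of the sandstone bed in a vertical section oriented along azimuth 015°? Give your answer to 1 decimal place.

12.7°

Let the plane be z = a·x + b·y + c.
Shot 2−Shot 1: −164a + 293b = 114.3;  Shot 3−Shot 1: −78a − 98b = −13.1.
Solving gives a = −0.18916, b = 0.28423.
Unit vector along 015° is (sin 15°, cos 15°) = (0.2588, 0.9659).
Slope in that direction = a·(0.2588) + b·(0.9659) = 0.22558.
Apparent dip = arctan|0.22558| = 12.7° (true dip is 18.9°, so apparent ≤ true as expected).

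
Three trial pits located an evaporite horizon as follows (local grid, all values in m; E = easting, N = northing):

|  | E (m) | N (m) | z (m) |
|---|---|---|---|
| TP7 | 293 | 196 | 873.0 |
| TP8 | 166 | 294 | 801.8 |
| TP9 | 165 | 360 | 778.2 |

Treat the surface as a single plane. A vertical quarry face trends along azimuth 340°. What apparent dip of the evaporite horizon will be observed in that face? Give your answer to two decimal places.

Two edge vectors: TP7→TP8 = (-127, 98, -71.2), TP7→TP9 = (-128, 164, -94.8).
Normal n = (TP7→TP8) × (TP7→TP9) = (2386.4, -2926, -8284).
So ∂z/∂E = −n_x/n_z = 0.28807 and ∂z/∂N = −n_y/n_z = −0.35321.
Unit vector along 340° is (sin 340°, cos 340°) = (-0.3420, 0.9397).
Slope in that direction = a·(-0.3420) + b·(0.9397) = −0.43044.
Apparent dip = arctan|0.43044| = 23.29° (true dip is 24.5°, so apparent ≤ true as expected).

23.29°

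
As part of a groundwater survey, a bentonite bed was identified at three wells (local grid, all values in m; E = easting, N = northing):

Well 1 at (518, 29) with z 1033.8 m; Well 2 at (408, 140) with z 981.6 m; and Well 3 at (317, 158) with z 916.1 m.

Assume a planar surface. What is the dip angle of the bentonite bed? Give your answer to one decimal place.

Let the plane be z = a·E + b·N + c.
Well 2−Well 1: −110a + 111b = −52.2;  Well 3−Well 1: −201a + 129b = −117.7.
Solving gives a = 0.77957, b = 0.30228.
Gradient magnitude |∇z| = √(a² + b²) = √(0.60773 + 0.09137) = 0.83612.
True dip = arctan(0.83612) = 39.9°, dipping toward WSW (azimuth ≈ 249°).

39.9°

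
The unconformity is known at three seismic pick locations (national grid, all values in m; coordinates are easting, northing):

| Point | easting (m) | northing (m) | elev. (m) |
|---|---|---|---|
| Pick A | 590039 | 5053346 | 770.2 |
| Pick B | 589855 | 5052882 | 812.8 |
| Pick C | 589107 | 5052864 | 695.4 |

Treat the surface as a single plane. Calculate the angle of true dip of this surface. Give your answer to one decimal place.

12.6°

Let the plane be z = a·easting + b·northing + c.
Pick B−Pick A: −184a − 464b = 42.6;  Pick C−Pick A: −932a − 482b = −74.8.
Solving gives a = 0.16069, b = −0.15553.
Gradient magnitude |∇z| = √(a² + b²) = √(0.02582 + 0.02419) = 0.22364.
True dip = arctan(0.22364) = 12.6°, dipping toward NW (azimuth ≈ 314°).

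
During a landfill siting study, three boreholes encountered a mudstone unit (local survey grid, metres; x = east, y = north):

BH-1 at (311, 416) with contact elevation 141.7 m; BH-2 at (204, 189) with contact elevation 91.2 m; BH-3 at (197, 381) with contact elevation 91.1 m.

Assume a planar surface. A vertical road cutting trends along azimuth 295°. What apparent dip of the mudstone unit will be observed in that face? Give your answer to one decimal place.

21.4°

Let the plane be z = a·x + b·y + c.
BH-2−BH-1: −107a − 227b = −50.5;  BH-3−BH-1: −114a − 35b = −50.6.
Solving gives a = 0.43910, b = 0.01549.
Unit vector along 295° is (sin 295°, cos 295°) = (-0.9063, 0.4226).
Slope in that direction = a·(-0.9063) + b·(0.4226) = −0.39142.
Apparent dip = arctan|0.39142| = 21.4° (true dip is 23.7°, so apparent ≤ true as expected).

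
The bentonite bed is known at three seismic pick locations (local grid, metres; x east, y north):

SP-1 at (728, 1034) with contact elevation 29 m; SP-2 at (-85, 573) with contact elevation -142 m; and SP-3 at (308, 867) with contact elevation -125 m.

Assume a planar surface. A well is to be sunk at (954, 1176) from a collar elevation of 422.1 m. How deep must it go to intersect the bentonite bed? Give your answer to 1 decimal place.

Two edge vectors: SP-1→SP-2 = (-813, -461, -171), SP-1→SP-3 = (-420, -167, -154).
Normal n = (SP-1→SP-2) × (SP-1→SP-3) = (42437, -53382, -57849).
So ∂z/∂x = −n_x/n_z = 0.733582 and ∂z/∂y = −n_y/n_z = −0.922782.
Intercept c from SP-1: 29 − 534.05 + 954.16 = 449.11.
At (954, 1176): z_contact = 699.84 − 1085.19 + 449.11 = 63.75 m.
Depth below ground = 422.1 − 63.75 = 358.3 m.

358.3 m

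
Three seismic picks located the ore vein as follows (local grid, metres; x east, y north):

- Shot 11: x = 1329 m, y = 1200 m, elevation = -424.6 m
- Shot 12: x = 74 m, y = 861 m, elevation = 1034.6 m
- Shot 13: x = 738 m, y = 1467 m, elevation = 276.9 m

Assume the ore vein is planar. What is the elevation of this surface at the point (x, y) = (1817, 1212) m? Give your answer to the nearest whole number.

Let the plane be z = a·x + b·y + c.
Shot 12−Shot 11: −1255a − 339b = 1459.2;  Shot 13−Shot 11: −591a + 267b = 701.5.
Solving gives a = −1.17179, b = 0.03361.
Then c = -424.6 − a·1329 − b·1200 = 1092.38.
At (1817, 1212): z = −2129.1 + 40.7 + 1092.38 = -996.0 m.

-996 m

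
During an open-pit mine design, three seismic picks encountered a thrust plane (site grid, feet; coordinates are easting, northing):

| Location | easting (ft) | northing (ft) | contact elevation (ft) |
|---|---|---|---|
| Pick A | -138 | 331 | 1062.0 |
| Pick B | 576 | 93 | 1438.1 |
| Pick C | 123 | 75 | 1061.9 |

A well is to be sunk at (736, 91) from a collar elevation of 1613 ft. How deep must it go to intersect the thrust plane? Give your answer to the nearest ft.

49 ft

Two edge vectors: Pick A→Pick B = (714, -238, 376.1), Pick A→Pick C = (261, -256, -0.1).
Normal n = (Pick A→Pick B) × (Pick A→Pick C) = (96305.4, 98233.5, -120666).
So ∂z/∂easting = −n_x/n_z = 0.79812 and ∂z/∂northing = −n_y/n_z = 0.81409.
Intercept c from Pick A: 1062 + 110.14 − 269.47 = 902.67.
At (736, 91): z_contact = 587.4 + 74.1 + 902.67 = 1564.2 ft.
Depth below ground = 1613 − 1564.2 = 49 ft.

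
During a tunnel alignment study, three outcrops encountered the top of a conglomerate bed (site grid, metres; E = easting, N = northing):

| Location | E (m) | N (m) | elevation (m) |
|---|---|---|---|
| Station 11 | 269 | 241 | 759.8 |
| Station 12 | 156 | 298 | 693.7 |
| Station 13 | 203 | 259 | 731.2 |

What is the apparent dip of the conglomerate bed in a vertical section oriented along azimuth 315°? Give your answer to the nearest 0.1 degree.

Two edge vectors: Station 11→Station 12 = (-113, 57, -66.1), Station 11→Station 13 = (-66, 18, -28.6).
Normal n = (Station 11→Station 12) × (Station 11→Station 13) = (-440.4, 1130.8, 1728).
So ∂z/∂E = −n_x/n_z = 0.25486 and ∂z/∂N = −n_y/n_z = −0.65440.
Unit vector along 315° is (sin 315°, cos 315°) = (-0.7071, 0.7071).
Slope in that direction = a·(-0.7071) + b·(0.7071) = −0.64294.
Apparent dip = arctan|0.64294| = 32.7° (true dip is 35.1°, so apparent ≤ true as expected).

32.7°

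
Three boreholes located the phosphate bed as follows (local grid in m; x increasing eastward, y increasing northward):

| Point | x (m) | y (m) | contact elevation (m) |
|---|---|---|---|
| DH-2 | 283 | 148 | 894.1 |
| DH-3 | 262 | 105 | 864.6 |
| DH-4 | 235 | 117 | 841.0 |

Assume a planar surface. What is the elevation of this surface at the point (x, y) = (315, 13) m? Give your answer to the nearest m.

Let the plane be z = a·x + b·y + c.
DH-3−DH-2: −21a − 43b = −29.5;  DH-4−DH-2: −48a − 31b = −53.1.
Solving gives a = 0.96872, b = 0.21295.
Then c = 894.1 − a·283 − b·148 = 588.44.
At (315, 13): z = 305.1 + 2.8 + 588.44 = 896.4 m.

896 m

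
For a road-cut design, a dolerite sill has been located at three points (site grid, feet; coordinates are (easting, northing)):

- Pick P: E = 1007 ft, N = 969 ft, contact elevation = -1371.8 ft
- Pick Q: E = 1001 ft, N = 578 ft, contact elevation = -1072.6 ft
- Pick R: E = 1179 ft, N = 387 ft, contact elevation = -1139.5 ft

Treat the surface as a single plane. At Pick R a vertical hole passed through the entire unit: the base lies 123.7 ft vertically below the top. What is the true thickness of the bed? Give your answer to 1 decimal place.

Let the plane be z = a·E + b·N + c.
Pick Q−Pick P: −6a − 391b = 299.2;  Pick R−Pick P: 172a − 582b = 232.3.
Solving gives a = −1.17756, b = −0.74715.
|∇z| = √(a²+b²) = 1.39459, so dip δ = arctan(1.39459) = 54.36°.
True thickness = vertical thickness × cos δ = 123.7 × cos 54.36° = 72.1 ft.

72.1 ft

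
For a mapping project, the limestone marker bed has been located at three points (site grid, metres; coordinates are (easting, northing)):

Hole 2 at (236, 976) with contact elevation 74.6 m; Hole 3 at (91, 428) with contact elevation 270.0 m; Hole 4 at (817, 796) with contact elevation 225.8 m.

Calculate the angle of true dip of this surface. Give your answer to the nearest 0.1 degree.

Two edge vectors: Hole 2→Hole 3 = (-145, -548, 195.4), Hole 2→Hole 4 = (581, -180, 151.2).
Normal n = (Hole 2→Hole 3) × (Hole 2→Hole 4) = (-47685.6, 135451.4, 344488).
So ∂z/∂E = −n_x/n_z = 0.13842 and ∂z/∂N = −n_y/n_z = −0.39320.
Gradient magnitude |∇z| = √(a² + b²) = √(0.01916 + 0.15460) = 0.41685.
True dip = arctan(0.41685) = 22.6°, dipping toward NNW (azimuth ≈ 341°).

22.6°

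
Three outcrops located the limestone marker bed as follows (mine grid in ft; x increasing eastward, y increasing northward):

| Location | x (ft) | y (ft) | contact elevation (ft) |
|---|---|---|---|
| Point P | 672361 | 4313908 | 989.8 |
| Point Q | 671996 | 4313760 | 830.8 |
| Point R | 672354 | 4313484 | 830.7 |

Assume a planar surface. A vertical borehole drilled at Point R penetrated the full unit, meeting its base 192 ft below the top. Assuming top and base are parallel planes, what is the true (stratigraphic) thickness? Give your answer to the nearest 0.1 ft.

Two edge vectors: Point P→Point Q = (-365, -148, -159), Point P→Point R = (-7, -424, -159.1).
Normal n = (Point P→Point Q) × (Point P→Point R) = (-43869.2, -56958.5, 153724).
So ∂z/∂x = −n_x/n_z = 0.28538 and ∂z/∂y = −n_y/n_z = 0.37052.
|∇z| = √(a²+b²) = 0.46768, so dip δ = arctan(0.46768) = 25.06°.
True thickness = vertical thickness × cos δ = 192 × cos 25.06° = 173.9 ft.

173.9 ft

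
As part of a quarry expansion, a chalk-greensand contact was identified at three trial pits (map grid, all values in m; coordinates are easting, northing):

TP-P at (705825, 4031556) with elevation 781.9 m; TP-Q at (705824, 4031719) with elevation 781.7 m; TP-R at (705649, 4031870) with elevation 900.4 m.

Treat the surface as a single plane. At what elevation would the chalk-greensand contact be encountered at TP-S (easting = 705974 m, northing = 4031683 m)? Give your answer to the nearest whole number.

Two edge vectors: TP-P→TP-Q = (-1, 163, -0.2), TP-P→TP-R = (-176, 314, 118.5).
Normal n = (TP-P→TP-Q) × (TP-P→TP-R) = (19378.3, 153.7, 28374).
So ∂z/∂easting = −n_x/n_z = −0.68295975 and ∂z/∂northing = −n_y/n_z = −0.00541693.
Intercept c from TP-P: 781.9 + 482050.07 + 21838.66 = 504670.63.
At (705974, 4031683): z = −482151.8 − 21839.3 + 504670.63 = 679.5 m.

679 m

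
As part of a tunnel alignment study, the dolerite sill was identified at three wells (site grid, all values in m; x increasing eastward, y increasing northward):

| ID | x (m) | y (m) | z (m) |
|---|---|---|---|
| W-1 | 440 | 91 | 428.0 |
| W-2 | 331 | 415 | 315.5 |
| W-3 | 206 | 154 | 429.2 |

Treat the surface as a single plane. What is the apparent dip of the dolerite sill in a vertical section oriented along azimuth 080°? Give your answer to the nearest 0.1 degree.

Two edge vectors: W-1→W-2 = (-109, 324, -112.5), W-1→W-3 = (-234, 63, 1.2).
Normal n = (W-1→W-2) × (W-1→W-3) = (7476.3, 26455.8, 68949).
So ∂z/∂x = −n_x/n_z = −0.10843 and ∂z/∂y = −n_y/n_z = −0.38370.
Unit vector along 080° is (sin 80°, cos 80°) = (0.9848, 0.1736).
Slope in that direction = a·(0.9848) + b·(0.1736) = −0.17341.
Apparent dip = arctan|0.17341| = 9.8° (true dip is 21.7°, so apparent ≤ true as expected).

9.8°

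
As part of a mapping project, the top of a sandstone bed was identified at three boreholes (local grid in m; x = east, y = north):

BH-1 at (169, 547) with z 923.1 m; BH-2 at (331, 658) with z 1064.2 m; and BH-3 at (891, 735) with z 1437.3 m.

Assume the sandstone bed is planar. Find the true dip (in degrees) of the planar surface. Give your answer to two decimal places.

35.74°

Two edge vectors: BH-1→BH-2 = (162, 111, 141.1), BH-1→BH-3 = (722, 188, 514.2).
Normal n = (BH-1→BH-2) × (BH-1→BH-3) = (30549.4, 18573.8, -49686).
So ∂z/∂x = −n_x/n_z = 0.61485 and ∂z/∂y = −n_y/n_z = 0.37382.
Gradient magnitude |∇z| = √(a² + b²) = √(0.37804 + 0.13974) = 0.71957.
True dip = arctan(0.71957) = 35.74°, dipping toward WSW (azimuth ≈ 239°).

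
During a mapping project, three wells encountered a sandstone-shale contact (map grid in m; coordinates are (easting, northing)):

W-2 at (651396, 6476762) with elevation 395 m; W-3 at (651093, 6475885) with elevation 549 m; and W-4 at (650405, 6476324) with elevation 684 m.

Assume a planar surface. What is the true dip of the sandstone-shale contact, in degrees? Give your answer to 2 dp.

14.98°

Let the plane be z = a·E + b·N + c.
W-3−W-2: −303a − 877b = 154;  W-4−W-2: −991a − 438b = 289.
Solving gives a = −0.25258, b = −0.08833.
Gradient magnitude |∇z| = √(a² + b²) = √(0.06380 + 0.00780) = 0.26758.
True dip = arctan(0.26758) = 14.98°, dipping toward ENE (azimuth ≈ 071°).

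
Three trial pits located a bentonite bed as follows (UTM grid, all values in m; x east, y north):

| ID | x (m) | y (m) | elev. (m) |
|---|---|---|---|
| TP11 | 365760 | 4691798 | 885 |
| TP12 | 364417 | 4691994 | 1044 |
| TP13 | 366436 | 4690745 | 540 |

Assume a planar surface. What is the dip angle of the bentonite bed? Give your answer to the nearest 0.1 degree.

Two edge vectors: TP11→TP12 = (-1343, 196, 159), TP11→TP13 = (676, -1053, -345).
Normal n = (TP11→TP12) × (TP11→TP13) = (99807, -355851, 1281683).
So ∂z/∂x = −n_x/n_z = −0.07787 and ∂z/∂y = −n_y/n_z = 0.27764.
Gradient magnitude |∇z| = √(a² + b²) = √(0.00606 + 0.07709) = 0.28836.
True dip = arctan(0.28836) = 16.1°, dipping toward SSE (azimuth ≈ 164°).

16.1°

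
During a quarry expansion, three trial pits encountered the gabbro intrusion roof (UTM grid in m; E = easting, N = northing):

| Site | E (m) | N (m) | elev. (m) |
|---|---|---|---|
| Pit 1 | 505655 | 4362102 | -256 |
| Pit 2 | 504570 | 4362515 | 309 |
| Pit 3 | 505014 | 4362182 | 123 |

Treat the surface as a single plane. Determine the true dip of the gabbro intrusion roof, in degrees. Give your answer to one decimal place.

Two edge vectors: Pit 1→Pit 2 = (-1085, 413, 565), Pit 1→Pit 3 = (-641, 80, 379).
Normal n = (Pit 1→Pit 2) × (Pit 1→Pit 3) = (111327, 49050, 177933).
So ∂z/∂E = −n_x/n_z = −0.62567 and ∂z/∂N = −n_y/n_z = −0.27567.
Gradient magnitude |∇z| = √(a² + b²) = √(0.39146 + 0.07599) = 0.68370.
True dip = arctan(0.68370) = 34.4°, dipping toward ENE (azimuth ≈ 066°).

34.4°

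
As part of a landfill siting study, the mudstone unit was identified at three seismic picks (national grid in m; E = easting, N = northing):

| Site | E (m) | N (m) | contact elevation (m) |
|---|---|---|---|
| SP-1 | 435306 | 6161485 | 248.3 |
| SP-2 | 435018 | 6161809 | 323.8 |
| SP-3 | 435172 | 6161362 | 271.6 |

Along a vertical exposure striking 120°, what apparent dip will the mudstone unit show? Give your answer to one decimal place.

11.7°

Let the plane be z = a·E + b·N + c.
SP-2−SP-1: −288a + 324b = 75.5;  SP-3−SP-1: −134a − 123b = 23.3.
Solving gives a = −0.21354, b = 0.04321.
Unit vector along 120° is (sin 120°, cos 120°) = (0.8660, -0.5000).
Slope in that direction = a·(0.8660) + b·(-0.5000) = −0.20654.
Apparent dip = arctan|0.20654| = 11.7° (true dip is 12.3°, so apparent ≤ true as expected).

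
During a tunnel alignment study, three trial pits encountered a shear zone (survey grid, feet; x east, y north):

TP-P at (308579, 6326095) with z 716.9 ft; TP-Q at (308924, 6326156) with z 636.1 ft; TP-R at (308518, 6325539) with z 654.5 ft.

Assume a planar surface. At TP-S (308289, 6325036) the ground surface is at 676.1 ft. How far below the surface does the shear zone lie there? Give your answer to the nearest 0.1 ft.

Two edge vectors: TP-P→TP-Q = (345, 61, -80.8), TP-P→TP-R = (-61, -556, -62.4).
Normal n = (TP-P→TP-Q) × (TP-P→TP-R) = (-48731.2, 26456.8, -188099).
So ∂z/∂x = −n_x/n_z = −0.259072084 and ∂z/∂y = −n_y/n_z = 0.140653592.
Intercept c from TP-P: 716.9 + 79944.20 − 889787.99 = −809126.88.
At (308289, 6325036): z_contact = −79869.07 + 889639.03 − 809126.88 = 643.08 ft.
Depth below ground = 676.1 − 643.08 = 33.0 ft.

33.0 ft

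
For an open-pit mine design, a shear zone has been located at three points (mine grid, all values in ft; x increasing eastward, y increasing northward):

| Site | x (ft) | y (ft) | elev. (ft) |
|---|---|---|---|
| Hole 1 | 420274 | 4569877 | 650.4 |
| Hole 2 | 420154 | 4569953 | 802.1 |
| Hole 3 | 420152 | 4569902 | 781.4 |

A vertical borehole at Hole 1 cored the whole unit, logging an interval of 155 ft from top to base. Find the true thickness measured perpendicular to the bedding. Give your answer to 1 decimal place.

Let the plane be z = a·x + b·y + c.
Hole 2−Hole 1: −120a + 76b = 151.7;  Hole 3−Hole 1: −122a + 25b = 131.
Solving gives a = −0.98270, b = 0.44442.
|∇z| = √(a²+b²) = 1.07852, so dip δ = arctan(1.07852) = 47.16°.
True thickness = vertical thickness × cos δ = 155 × cos 47.16° = 105.4 ft.

105.4 ft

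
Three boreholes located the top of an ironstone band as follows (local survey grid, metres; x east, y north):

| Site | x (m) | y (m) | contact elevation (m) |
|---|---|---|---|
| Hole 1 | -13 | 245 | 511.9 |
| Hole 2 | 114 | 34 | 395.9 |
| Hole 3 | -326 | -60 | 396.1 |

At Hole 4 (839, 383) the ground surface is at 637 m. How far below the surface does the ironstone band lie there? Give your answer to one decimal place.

146.9 m

Let the plane be z = a·x + b·y + c.
Hole 2−Hole 1: 127a − 211b = −116;  Hole 3−Hole 1: −313a − 305b = −115.8.
Solving gives a = −0.10447, b = 0.48688.
Then c = 511.9 − a·-13 − b·245 = 391.26.
At (839, 383): z_contact = −87.65 + 186.48 + 391.26 = 490.08 m.
Depth below ground = 637 − 490.08 = 146.9 m.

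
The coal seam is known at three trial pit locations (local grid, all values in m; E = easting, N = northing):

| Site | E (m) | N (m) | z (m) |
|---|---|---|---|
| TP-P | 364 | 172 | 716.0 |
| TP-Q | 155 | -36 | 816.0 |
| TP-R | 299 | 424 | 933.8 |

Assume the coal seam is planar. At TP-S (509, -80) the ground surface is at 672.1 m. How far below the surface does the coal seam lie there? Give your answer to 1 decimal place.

259.1 m

Two edge vectors: TP-P→TP-Q = (-209, -208, 100), TP-P→TP-R = (-65, 252, 217.8).
Normal n = (TP-P→TP-Q) × (TP-P→TP-R) = (-70502.4, 39020.2, -66188).
So ∂z/∂E = −n_x/n_z = −1.06518 and ∂z/∂N = −n_y/n_z = 0.58954.
Intercept c from TP-P: 716 + 387.73 − 101.40 = 1002.33.
At (509, -80): z_contact = −542.18 − 47.16 + 1002.33 = 412.99 m.
Depth below ground = 672.1 − 412.99 = 259.1 m.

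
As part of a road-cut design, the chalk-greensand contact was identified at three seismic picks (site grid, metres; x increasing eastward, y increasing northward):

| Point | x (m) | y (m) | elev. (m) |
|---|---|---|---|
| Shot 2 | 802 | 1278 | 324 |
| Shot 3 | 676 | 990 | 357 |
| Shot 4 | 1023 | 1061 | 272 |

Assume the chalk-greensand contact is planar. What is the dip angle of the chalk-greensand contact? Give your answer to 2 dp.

13.68°

Two edge vectors: Shot 2→Shot 3 = (-126, -288, 33), Shot 2→Shot 4 = (221, -217, -52).
Normal n = (Shot 2→Shot 3) × (Shot 2→Shot 4) = (22137, 741, 90990).
So ∂z/∂x = −n_x/n_z = −0.24329 and ∂z/∂y = −n_y/n_z = −0.00814.
Gradient magnitude |∇z| = √(a² + b²) = √(0.05919 + 0.00007) = 0.24343.
True dip = arctan(0.24343) = 13.68°, dipping toward E (azimuth ≈ 088°).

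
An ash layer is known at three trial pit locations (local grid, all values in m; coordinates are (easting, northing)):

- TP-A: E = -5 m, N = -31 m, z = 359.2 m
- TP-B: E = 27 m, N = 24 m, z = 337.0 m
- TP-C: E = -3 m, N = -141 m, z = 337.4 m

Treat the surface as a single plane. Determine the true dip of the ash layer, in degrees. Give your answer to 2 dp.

45.54°

Two edge vectors: TP-A→TP-B = (32, 55, -22.2), TP-A→TP-C = (2, -110, -21.8).
Normal n = (TP-A→TP-B) × (TP-A→TP-C) = (-3641, 653.2, -3630).
So ∂z/∂E = −n_x/n_z = −1.00303 and ∂z/∂N = −n_y/n_z = 0.17994.
Gradient magnitude |∇z| = √(a² + b²) = √(1.00607 + 0.03238) = 1.01904.
True dip = arctan(1.01904) = 45.54°, dipping toward E (azimuth ≈ 100°).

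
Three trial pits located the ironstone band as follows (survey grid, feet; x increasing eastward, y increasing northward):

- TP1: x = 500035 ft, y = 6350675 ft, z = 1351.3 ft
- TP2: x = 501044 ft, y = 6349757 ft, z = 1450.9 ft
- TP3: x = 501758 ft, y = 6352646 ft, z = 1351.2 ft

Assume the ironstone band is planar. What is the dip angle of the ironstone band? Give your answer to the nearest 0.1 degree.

Two edge vectors: TP1→TP2 = (1009, -918, 99.6), TP1→TP3 = (1723, 1971, -0.1).
Normal n = (TP1→TP2) × (TP1→TP3) = (-196219.8, 171711.7, 3570453).
So ∂z/∂x = −n_x/n_z = 0.05496 and ∂z/∂y = −n_y/n_z = −0.04809.
Gradient magnitude |∇z| = √(a² + b²) = √(0.00302 + 0.00231) = 0.07303.
True dip = arctan(0.07303) = 4.2°, dipping toward NW (azimuth ≈ 311°).

4.2°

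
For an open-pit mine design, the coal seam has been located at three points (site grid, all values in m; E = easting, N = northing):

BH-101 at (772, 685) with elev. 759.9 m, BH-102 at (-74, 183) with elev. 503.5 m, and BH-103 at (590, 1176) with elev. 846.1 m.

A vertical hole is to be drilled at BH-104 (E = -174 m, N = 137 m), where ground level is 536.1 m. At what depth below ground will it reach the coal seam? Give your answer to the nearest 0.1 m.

59.8 m

Two edge vectors: BH-101→BH-102 = (-846, -502, -256.4), BH-101→BH-103 = (-182, 491, 86.2).
Normal n = (BH-101→BH-102) × (BH-101→BH-103) = (82620, 119590, -506750).
So ∂z/∂E = −n_x/n_z = 0.163039 and ∂z/∂N = −n_y/n_z = 0.235994.
Intercept c from BH-101: 759.9 − 125.87 − 161.66 = 472.38.
At (-174, 137): z_contact = −28.37 + 32.33 + 472.38 = 476.34 m.
Depth below ground = 536.1 − 476.34 = 59.8 m.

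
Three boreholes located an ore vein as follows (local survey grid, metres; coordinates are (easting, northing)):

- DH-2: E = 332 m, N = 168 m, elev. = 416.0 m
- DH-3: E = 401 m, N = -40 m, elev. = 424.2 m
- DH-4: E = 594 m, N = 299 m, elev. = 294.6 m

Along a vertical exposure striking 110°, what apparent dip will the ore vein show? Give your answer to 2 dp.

16.75°

Two edge vectors: DH-2→DH-3 = (69, -208, 8.2), DH-2→DH-4 = (262, 131, -121.4).
Normal n = (DH-2→DH-3) × (DH-2→DH-4) = (24177, 10525, 63535).
So ∂z/∂E = −n_x/n_z = −0.38053 and ∂z/∂N = −n_y/n_z = −0.16566.
Unit vector along 110° is (sin 110°, cos 110°) = (0.9397, -0.3420).
Slope in that direction = a·(0.9397) + b·(-0.3420) = −0.30092.
Apparent dip = arctan|0.30092| = 16.75° (true dip is 22.5°, so apparent ≤ true as expected).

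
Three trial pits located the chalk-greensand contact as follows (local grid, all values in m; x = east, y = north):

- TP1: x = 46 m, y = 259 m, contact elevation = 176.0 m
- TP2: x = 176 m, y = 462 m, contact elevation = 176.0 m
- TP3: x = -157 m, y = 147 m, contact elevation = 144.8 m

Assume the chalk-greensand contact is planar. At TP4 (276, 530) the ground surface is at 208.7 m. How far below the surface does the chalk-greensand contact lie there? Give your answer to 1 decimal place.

19.3 m

Let the plane be z = a·x + b·y + c.
TP2−TP1: 130a + 203b = 0;  TP3−TP1: −203a − 112b = −31.2.
Solving gives a = 0.23767, b = −0.15220.
Then c = 176 − a·46 − b·259 = 204.49.
At (276, 530): z_contact = 65.60 − 80.67 + 204.49 = 189.42 m.
Depth below ground = 208.7 − 189.42 = 19.3 m.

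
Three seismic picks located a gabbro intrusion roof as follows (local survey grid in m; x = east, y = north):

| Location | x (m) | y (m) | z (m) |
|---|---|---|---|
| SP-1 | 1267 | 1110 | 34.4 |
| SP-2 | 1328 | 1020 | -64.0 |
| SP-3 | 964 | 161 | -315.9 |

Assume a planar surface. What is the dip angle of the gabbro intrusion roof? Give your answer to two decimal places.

Let the plane be z = a·x + b·y + c.
SP-2−SP-1: 61a − 90b = −98.4;  SP-3−SP-1: −303a − 949b = −350.3.
Solving gives a = −0.72634, b = 0.60103.
Gradient magnitude |∇z| = √(a² + b²) = √(0.52757 + 0.36124) = 0.94277.
True dip = arctan(0.94277) = 43.31°, dipping toward SE (azimuth ≈ 130°).

43.31°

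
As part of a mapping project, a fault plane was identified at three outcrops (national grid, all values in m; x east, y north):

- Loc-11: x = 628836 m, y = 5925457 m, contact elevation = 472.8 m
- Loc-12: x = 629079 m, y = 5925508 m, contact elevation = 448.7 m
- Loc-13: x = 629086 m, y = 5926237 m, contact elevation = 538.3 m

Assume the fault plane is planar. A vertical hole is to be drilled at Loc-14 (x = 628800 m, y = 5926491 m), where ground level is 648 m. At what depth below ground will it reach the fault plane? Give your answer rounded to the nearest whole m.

Let the plane be z = a·x + b·y + c.
Loc-12−Loc-11: 243a + 51b = −24.1;  Loc-13−Loc-11: 250a + 780b = 65.5.
Solving gives a = −0.12522484, b = 0.12411053.
Then c = 472.8 − a·628836 − b·5925457 = −656192.90.
At (628800, 5926491): z_contact = −78741.4 + 735539.9 − 656192.90 = 605.6 m.
Depth below ground = 648 − 605.6 = 42 m.

42 m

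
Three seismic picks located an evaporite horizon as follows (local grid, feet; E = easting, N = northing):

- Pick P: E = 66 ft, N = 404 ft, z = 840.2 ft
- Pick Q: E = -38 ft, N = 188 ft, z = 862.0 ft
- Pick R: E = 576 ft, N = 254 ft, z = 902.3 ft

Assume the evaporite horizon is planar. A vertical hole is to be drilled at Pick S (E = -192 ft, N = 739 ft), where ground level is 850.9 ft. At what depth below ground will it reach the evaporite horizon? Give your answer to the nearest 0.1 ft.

78.3 ft

Two edge vectors: Pick P→Pick Q = (-104, -216, 21.8), Pick P→Pick R = (510, -150, 62.1).
Normal n = (Pick P→Pick Q) × (Pick P→Pick R) = (-10143.6, 17576.4, 125760).
So ∂z/∂E = −n_x/n_z = 0.08066 and ∂z/∂N = −n_y/n_z = −0.13976.
Intercept c from Pick P: 840.2 − 5.32 + 56.46 = 891.34.
At (-192, 739): z_contact = −15.49 − 103.28 + 891.34 = 772.57 ft.
Depth below ground = 850.9 − 772.57 = 78.3 ft.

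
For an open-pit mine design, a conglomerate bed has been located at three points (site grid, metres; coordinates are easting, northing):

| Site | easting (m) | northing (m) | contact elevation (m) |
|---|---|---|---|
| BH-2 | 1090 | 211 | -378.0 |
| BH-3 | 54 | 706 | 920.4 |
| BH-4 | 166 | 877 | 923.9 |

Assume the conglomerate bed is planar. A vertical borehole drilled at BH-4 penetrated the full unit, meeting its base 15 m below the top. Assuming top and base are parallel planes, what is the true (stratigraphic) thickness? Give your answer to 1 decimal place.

9.9 m

Let the plane be z = a·easting + b·northing + c.
BH-3−BH-2: −1036a + 495b = 1298.4;  BH-4−BH-2: −924a + 666b = 1301.9.
Solving gives a = −0.94711, b = 0.64080.
|∇z| = √(a²+b²) = 1.14352, so dip δ = arctan(1.14352) = 48.83°.
True thickness = vertical thickness × cos δ = 15 × cos 48.83° = 9.9 m.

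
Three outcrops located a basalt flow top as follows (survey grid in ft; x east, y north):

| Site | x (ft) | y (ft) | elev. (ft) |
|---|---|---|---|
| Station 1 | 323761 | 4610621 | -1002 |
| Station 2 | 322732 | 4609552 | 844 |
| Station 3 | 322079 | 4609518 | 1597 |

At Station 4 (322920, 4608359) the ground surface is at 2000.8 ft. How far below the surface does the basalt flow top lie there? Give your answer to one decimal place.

Two edge vectors: Station 1→Station 2 = (-1029, -1069, 1846), Station 1→Station 3 = (-1682, -1103, 2599).
Normal n = (Station 1→Station 2) × (Station 1→Station 3) = (-742193, -430601, -663071).
So ∂z/∂x = −n_x/n_z = −1.119326588 and ∂z/∂y = −n_y/n_z = −0.649404061.
Intercept c from Station 1: -1002 + 362394.30 + 2994156.00 = 3355548.30.
At (322920, 4608359): z_contact = −361452.94 − 2992687.05 + 3355548.30 = 1408.31 ft.
Depth below ground = 2000.8 − 1408.31 = 592.5 ft.

592.5 ft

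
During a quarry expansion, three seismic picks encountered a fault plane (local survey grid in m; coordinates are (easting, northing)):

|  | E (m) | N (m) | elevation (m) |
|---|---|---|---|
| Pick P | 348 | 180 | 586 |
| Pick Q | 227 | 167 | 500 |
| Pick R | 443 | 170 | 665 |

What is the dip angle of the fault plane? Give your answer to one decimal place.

43.8°

Two edge vectors: Pick P→Pick Q = (-121, -13, -86), Pick P→Pick R = (95, -10, 79).
Normal n = (Pick P→Pick Q) × (Pick P→Pick R) = (-1887, 1389, 2445).
So ∂z/∂E = −n_x/n_z = 0.77178 and ∂z/∂N = −n_y/n_z = −0.56810.
Gradient magnitude |∇z| = √(a² + b²) = √(0.59564 + 0.32274) = 0.95832.
True dip = arctan(0.95832) = 43.8°, dipping toward NW (azimuth ≈ 306°).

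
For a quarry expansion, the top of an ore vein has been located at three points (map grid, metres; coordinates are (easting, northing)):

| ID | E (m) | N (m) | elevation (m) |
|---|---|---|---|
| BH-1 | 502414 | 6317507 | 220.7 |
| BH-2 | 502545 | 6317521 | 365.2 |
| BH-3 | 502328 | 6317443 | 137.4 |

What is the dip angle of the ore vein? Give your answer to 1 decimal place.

Two edge vectors: BH-1→BH-2 = (131, 14, 144.5), BH-1→BH-3 = (-86, -64, -83.3).
Normal n = (BH-1→BH-2) × (BH-1→BH-3) = (8081.8, -1514.7, -7180).
So ∂z/∂E = −n_x/n_z = 1.12560 and ∂z/∂N = −n_y/n_z = −0.21096.
Gradient magnitude |∇z| = √(a² + b²) = √(1.26697 + 0.04450) = 1.14520.
True dip = arctan(1.14520) = 48.9°, dipping toward W (azimuth ≈ 281°).

48.9°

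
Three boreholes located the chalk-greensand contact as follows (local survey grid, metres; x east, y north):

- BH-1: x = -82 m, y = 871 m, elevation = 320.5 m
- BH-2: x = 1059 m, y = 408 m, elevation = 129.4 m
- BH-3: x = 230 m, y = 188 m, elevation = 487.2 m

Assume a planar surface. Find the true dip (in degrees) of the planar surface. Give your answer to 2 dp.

Two edge vectors: BH-1→BH-2 = (1141, -463, -191.1), BH-1→BH-3 = (312, -683, 166.7).
Normal n = (BH-1→BH-2) × (BH-1→BH-3) = (-207703.4, -249827.9, -634847).
So ∂z/∂x = −n_x/n_z = −0.32717 and ∂z/∂y = −n_y/n_z = −0.39352.
Gradient magnitude |∇z| = √(a² + b²) = √(0.10704 + 0.15486) = 0.51176.
True dip = arctan(0.51176) = 27.10°, dipping toward NE (azimuth ≈ 040°).

27.10°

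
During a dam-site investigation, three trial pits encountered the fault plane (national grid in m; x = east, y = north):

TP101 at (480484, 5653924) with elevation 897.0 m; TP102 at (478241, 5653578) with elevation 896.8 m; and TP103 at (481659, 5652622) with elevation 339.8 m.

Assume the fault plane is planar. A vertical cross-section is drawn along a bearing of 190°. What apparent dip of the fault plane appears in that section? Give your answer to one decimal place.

19.8°

Let the plane be z = a·x + b·y + c.
TP102−TP101: −2243a − 346b = −0.2;  TP103−TP101: 1175a − 1302b = −557.2.
Solving gives a = −0.05787, b = 0.37573.
Unit vector along 190° is (sin 190°, cos 190°) = (-0.1736, -0.9848).
Slope in that direction = a·(-0.1736) + b·(-0.9848) = −0.35997.
Apparent dip = arctan|0.35997| = 19.8° (true dip is 20.8°, so apparent ≤ true as expected).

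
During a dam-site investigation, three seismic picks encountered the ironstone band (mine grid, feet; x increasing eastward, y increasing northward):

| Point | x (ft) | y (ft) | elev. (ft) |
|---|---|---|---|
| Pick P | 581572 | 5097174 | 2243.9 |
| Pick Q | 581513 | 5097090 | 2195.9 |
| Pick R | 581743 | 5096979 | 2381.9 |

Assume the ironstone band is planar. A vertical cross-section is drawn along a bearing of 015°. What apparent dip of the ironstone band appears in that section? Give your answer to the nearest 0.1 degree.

Two edge vectors: Pick P→Pick Q = (-59, -84, -48), Pick P→Pick R = (171, -195, 138).
Normal n = (Pick P→Pick Q) × (Pick P→Pick R) = (-20952, -66, 25869).
So ∂z/∂x = −n_x/n_z = 0.80993 and ∂z/∂y = −n_y/n_z = 0.00255.
Unit vector along 015° is (sin 15°, cos 15°) = (0.2588, 0.9659).
Slope in that direction = a·(0.2588) + b·(0.9659) = 0.21209.
Apparent dip = arctan|0.21209| = 12.0° (true dip is 39.0°, so apparent ≤ true as expected).

12.0°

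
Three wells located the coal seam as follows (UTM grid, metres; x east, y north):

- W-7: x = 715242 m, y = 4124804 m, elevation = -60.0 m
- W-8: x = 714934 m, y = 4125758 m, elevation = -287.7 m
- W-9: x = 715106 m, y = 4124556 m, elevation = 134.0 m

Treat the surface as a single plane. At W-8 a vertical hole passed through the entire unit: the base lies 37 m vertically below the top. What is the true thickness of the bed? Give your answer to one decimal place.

29.4 m

Two edge vectors: W-7→W-8 = (-308, 954, -227.7), W-7→W-9 = (-136, -248, 194).
Normal n = (W-7→W-8) × (W-7→W-9) = (128606.4, 90719.2, 206128).
So ∂z/∂x = −n_x/n_z = −0.62392 and ∂z/∂y = −n_y/n_z = −0.44011.
|∇z| = √(a²+b²) = 0.76352, so dip δ = arctan(0.76352) = 37.36°.
True thickness = vertical thickness × cos δ = 37 × cos 37.36° = 29.4 m.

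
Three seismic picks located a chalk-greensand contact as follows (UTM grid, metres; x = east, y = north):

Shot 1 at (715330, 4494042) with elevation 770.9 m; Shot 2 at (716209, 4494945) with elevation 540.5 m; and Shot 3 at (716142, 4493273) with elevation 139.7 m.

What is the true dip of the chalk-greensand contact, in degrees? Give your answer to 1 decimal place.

Two edge vectors: Shot 1→Shot 2 = (879, 903, -230.4), Shot 1→Shot 3 = (812, -769, -631.2).
Normal n = (Shot 1→Shot 2) × (Shot 1→Shot 3) = (-747151.2, 367740, -1409187).
So ∂z/∂x = −n_x/n_z = −0.53020 and ∂z/∂y = −n_y/n_z = 0.26096.
Gradient magnitude |∇z| = √(a² + b²) = √(0.28111 + 0.06810) = 0.59094.
True dip = arctan(0.59094) = 30.6°, dipping toward ESE (azimuth ≈ 116°).

30.6°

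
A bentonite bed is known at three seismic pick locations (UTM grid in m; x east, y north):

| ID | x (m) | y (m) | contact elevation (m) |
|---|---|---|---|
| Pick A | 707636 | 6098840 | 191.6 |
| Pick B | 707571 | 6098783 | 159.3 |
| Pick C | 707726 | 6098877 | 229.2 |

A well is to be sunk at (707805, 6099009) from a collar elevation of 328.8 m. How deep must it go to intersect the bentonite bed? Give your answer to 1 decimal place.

49.7 m

Two edge vectors: Pick A→Pick B = (-65, -57, -32.3), Pick A→Pick C = (90, 37, 37.6).
Normal n = (Pick A→Pick B) × (Pick A→Pick C) = (-948.1, -463, 2725).
So ∂z/∂x = −n_x/n_z = 0.347926606 and ∂z/∂y = −n_y/n_z = 0.169908257.
Intercept c from Pick A: 191.6 − 246205.39 − 1036243.27 = −1282257.06.
At (707805, 6099009): z_contact = 246264.19 + 1036271.99 − 1282257.06 = 279.11 m.
Depth below ground = 328.8 − 279.11 = 49.7 m.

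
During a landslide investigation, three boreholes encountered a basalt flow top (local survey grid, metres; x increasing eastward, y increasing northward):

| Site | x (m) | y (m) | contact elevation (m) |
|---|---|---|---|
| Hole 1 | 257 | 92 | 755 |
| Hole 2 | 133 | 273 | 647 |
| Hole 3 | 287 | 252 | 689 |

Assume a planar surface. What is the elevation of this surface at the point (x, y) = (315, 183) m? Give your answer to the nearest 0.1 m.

Two edge vectors: Hole 1→Hole 2 = (-124, 181, -108), Hole 1→Hole 3 = (30, 160, -66).
Normal n = (Hole 1→Hole 2) × (Hole 1→Hole 3) = (5334, -11424, -25270).
So ∂z/∂x = −n_x/n_z = 0.21108 and ∂z/∂y = −n_y/n_z = −0.45208.
Intercept c from Hole 1: 755 − 54.25 + 41.59 = 742.34.
At (315, 183): z = 66.5 − 82.7 + 742.34 = 726.1 m.

726.1 m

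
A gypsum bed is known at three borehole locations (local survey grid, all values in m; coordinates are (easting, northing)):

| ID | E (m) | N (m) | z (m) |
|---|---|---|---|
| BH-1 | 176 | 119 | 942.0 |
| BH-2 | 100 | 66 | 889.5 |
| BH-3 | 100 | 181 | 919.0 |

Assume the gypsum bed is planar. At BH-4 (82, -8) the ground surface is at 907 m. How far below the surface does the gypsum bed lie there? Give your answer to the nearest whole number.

46 m

Let the plane be z = a·E + b·N + c.
BH-2−BH-1: −76a − 53b = −52.5;  BH-3−BH-1: −76a + 62b = −23.
Solving gives a = 0.51190, b = 0.25652.
Then c = 942 − a·176 − b·119 = 821.38.
At (82, -8): z_contact = 42.0 − 2.1 + 821.38 = 861.3 m.
Depth below ground = 907 − 861.3 = 46 m.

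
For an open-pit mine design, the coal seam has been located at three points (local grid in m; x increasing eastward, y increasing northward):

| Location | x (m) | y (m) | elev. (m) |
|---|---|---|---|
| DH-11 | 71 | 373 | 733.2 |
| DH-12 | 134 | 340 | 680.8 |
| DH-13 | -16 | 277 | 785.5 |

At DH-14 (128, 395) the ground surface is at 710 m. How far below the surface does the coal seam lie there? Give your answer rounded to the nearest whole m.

17 m

Let the plane be z = a·x + b·y + c.
DH-12−DH-11: 63a − 33b = −52.4;  DH-13−DH-11: −87a − 96b = 52.3.
Solving gives a = −0.75752, b = 0.14171.
Then c = 733.2 − a·71 − b·373 = 734.13.
At (128, 395): z_contact = −97.0 + 56.0 + 734.13 = 693.1 m.
Depth below ground = 710 − 693.1 = 17 m.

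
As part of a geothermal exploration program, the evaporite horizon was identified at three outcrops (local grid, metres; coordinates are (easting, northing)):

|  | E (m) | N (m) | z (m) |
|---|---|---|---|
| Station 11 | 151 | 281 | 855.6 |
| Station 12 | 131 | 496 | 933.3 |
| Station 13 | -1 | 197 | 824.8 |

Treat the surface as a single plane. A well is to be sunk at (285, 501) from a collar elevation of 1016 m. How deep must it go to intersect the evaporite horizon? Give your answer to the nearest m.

Two edge vectors: Station 11→Station 12 = (-20, 215, 77.7), Station 11→Station 13 = (-152, -84, -30.8).
Normal n = (Station 11→Station 12) × (Station 11→Station 13) = (-95.2, -12426.4, 34360).
So ∂z/∂E = −n_x/n_z = 0.00277 and ∂z/∂N = −n_y/n_z = 0.36165.
Intercept c from Station 11: 855.6 − 0.42 − 101.62 = 753.56.
At (285, 501): z_contact = 0.8 + 181.2 + 753.56 = 935.5 m.
Depth below ground = 1016 − 935.5 = 80 m.

80 m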